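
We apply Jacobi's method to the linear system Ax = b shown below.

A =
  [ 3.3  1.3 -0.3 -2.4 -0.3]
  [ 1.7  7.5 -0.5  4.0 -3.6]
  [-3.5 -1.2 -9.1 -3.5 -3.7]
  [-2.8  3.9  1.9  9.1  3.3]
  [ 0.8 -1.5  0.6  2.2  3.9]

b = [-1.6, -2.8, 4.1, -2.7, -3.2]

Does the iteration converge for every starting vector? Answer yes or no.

no

Split A = D + L + U, D = diag(3.3, 7.5, -9.1, 9.1, 3.9).
Jacobi T = -D⁻¹(L+U): T[2,3] = -(-3.5)/(-9.1) = -0.3846; T[2,2] = 0.
  T[0,:] = [+0.0000, -0.3939, +0.0909, +0.7273, +0.0909]
  T[1,:] = [-0.2267, +0.0000, +0.0667, -0.5333, +0.4800]
  T[2,:] = [-0.3846, -0.1319, +0.0000, -0.3846, -0.4066]
  T[3,:] = [+0.3077, -0.4286, -0.2088, +0.0000, -0.3626]
  T[4,:] = [-0.2051, +0.3846, -0.1538, -0.5641, +0.0000]
|λ(T)| sorted: 1.1417, 0.6105, 0.4058, 0.4058, 0.2515.
ρ(T) = max|λ| = 1.1417; 1.1417 > 1, so it fails to converge.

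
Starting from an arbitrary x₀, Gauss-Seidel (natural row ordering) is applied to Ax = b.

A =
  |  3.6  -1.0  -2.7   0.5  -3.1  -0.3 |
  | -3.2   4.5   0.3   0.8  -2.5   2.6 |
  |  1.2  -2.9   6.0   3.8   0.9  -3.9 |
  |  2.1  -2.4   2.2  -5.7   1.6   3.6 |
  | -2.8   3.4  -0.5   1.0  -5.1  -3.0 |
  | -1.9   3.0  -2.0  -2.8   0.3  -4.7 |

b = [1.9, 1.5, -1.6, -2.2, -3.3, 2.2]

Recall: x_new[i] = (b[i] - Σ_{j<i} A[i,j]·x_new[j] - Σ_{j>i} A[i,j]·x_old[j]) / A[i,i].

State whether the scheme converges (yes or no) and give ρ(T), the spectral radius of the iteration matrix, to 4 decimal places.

no, ρ = 1.3217

A = D + L + U where D = diag(3.6, 4.5, 6, -5.7, -5.1, -4.7).
GS T = -(D+L)⁻¹U: row 0 first, T[0,3] = -(0.5)/(3.6) = -0.1389; later rows by forward substitution.
  T[0,:] = [+0.0000, +0.2778, +0.7500, -0.1389, +0.8611, +0.0833]
  T[1,:] = [+0.0000, +0.1975, +0.4667, -0.2765, +1.1679, -0.5185]
  T[2,:] = [+0.0000, +0.0399, +0.0756, -0.7392, +0.2423, +0.3827]
  T[3,:] = [+0.0000, +0.0346, +0.1090, -0.2200, +0.1997, +1.0283]
  T[4,:] = [+0.0000, -0.0180, -0.0867, -0.0788, +0.3212, -0.8156]
  T[5,:] = [+0.0000, -0.0249, -0.1079, +0.3203, +0.1958, -1.1922]
|roots of det(T-λI)|: 1.3217, 0.3526, 0.3526, 0.2146, 0.0222, 0.0000.
spectral radius ρ = 1.3217; 1.3217 > 1, so it fails to converge.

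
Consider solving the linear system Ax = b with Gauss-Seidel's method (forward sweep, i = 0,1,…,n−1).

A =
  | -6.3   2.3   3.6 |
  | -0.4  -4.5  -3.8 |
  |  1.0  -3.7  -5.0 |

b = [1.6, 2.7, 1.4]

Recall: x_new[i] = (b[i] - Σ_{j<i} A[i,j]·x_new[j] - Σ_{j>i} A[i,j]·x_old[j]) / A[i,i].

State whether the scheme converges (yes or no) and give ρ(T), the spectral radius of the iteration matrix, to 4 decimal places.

Diagonal D = diag(-6.3, -4.5, -5); L, U strict lower/upper.
T_GS = -(D+L)⁻¹U: row 0 first, T[0,2] = -(3.6)/(-6.3) = +0.5714; later rows by forward substitution.
  T[0,:] = [+0.0000  +0.3651  +0.5714]
  T[1,:] = [+0.0000  -0.0325  -0.8952]
  T[2,:] = [+0.0000  +0.0970  +0.7768]
moduli |λ_i(T)| = 0.6494, 0.0950, 0.0000.
spectral radius ρ = 0.6494; 0.6494 < 1 ⇒ converges.

yes, ρ = 0.6494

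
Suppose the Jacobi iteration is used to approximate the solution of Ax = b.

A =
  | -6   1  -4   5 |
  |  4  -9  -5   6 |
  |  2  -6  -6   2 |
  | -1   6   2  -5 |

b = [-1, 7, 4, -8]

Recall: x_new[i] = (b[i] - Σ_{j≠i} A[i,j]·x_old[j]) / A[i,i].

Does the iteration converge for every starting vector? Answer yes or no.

no

Let D = diag(-6, -9, -6, -5); L, U the strict triangles.
Jacobi T = -D⁻¹(L+U): T[3,0] = -(-1)/(-5) = -0.2000; T[3,3] = 0.
  T[0,:] = [+0.0000 +0.1667 -0.6667 +0.8333]
  T[1,:] = [+0.4444 +0.0000 -0.5556 +0.6667]
  T[2,:] = [+0.3333 -1.0000 +0.0000 +0.3333]
  T[3,:] = [-0.2000 +1.2000 +0.4000 +0.0000]
|λ(T)| sorted: 1.1335, 0.8011, 0.8011, 0.3564.
ρ = 1.1335; 1.1335 > 1 ⇒ diverges.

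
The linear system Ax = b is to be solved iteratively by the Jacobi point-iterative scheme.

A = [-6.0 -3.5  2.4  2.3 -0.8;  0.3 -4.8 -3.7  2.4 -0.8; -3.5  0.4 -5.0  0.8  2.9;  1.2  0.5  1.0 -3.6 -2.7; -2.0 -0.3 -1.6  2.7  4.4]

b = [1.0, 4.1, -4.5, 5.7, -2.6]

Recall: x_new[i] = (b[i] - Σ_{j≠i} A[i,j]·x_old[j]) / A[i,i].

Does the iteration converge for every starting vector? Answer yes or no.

no

Let D = diag(-6, -4.8, -5, -3.6, 4.4); L, U the strict triangles.
Jacobi: T = -D⁻¹(L+U), T[4,3] = -(2.7)/(4.4) = -0.6136; T[4,4] = 0.
  T[0,:] = [+0.0000, -0.5833, +0.4000, +0.3833, -0.1333]
  T[1,:] = [+0.0625, +0.0000, -0.7708, +0.5000, -0.1667]
  T[2,:] = [-0.7000, +0.0800, +0.0000, +0.1600, +0.5800]
  T[3,:] = [+0.3333, +0.1389, +0.2778, +0.0000, -0.7500]
  T[4,:] = [+0.4545, +0.0682, +0.3636, -0.6136, +0.0000]
|λ(T)| sorted: 1.1591, 0.7468, 0.7468, 0.7432, 0.0366.
ρ(T) = max|λ| = 1.1591; 1.1591 > 1, so it fails to converge.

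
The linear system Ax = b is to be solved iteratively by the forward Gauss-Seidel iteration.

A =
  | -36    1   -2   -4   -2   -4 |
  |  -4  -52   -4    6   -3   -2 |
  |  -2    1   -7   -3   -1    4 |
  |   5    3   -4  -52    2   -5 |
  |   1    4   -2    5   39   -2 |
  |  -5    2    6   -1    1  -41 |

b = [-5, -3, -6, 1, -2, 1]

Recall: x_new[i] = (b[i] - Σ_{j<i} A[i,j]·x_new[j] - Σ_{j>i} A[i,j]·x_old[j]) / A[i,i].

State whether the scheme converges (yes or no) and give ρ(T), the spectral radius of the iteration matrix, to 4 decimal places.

yes, ρ = 0.1730

Let D = diag(-36, -52, -7, -52, 39, -41); L, U the strict triangles.
Gauss-Seidel: T = -(D+L)⁻¹U, row 0 first, T[0,2] = -(-2)/(-36) = -0.0556; later rows by forward substitution.
  T[0,:] = [+0.0000 +0.0278 -0.0556 -0.1111 -0.0556 -0.1111]
  T[1,:] = [+0.0000 -0.0021 -0.0726 +0.1239 -0.0534 -0.0299]
  T[2,:] = [+0.0000 -0.0082 +0.0055 -0.3791 -0.1346 +0.5989]
  T[3,:] = [+0.0000 +0.0032 -0.0100 +0.0256 +0.0404 -0.1546]
  T[4,:] = [+0.0000 -0.0013 +0.0104 -0.0326 -0.0052 +0.1077]
  T[5,:] = [+0.0000 -0.0048 +0.0045 -0.0373 -0.0166 +0.1061]
|roots of det(T-λI)|: 0.1730, 0.0516, 0.0389, 0.0389, 0.0163, 0.0000.
spectral radius ρ = 0.1730; 0.1730 < 1: convergent.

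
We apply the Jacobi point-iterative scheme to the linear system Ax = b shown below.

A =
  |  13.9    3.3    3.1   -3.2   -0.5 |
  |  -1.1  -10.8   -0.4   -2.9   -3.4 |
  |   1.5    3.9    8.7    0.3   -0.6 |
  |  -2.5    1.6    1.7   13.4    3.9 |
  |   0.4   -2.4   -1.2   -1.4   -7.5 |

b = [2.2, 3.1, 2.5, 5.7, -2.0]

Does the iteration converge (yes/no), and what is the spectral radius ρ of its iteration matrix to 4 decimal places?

yes, ρ = 0.5806

Let D = diag(13.9, -10.8, 8.7, 13.4, -7.5); L, U the strict triangles.
Jacobi T = -D⁻¹(L+U): T[1,2] = -(-0.4)/(-10.8) = -0.0370; T[1,1] = 0.
  T[0,:] = [+0.0000, -0.2374, -0.2230, +0.2302, +0.0360]
  T[1,:] = [-0.1019, +0.0000, -0.0370, -0.2685, -0.3148]
  T[2,:] = [-0.1724, -0.4483, +0.0000, -0.0345, +0.0690]
  T[3,:] = [+0.1866, -0.1194, -0.1269, +0.0000, -0.2910]
  T[4,:] = [+0.0533, -0.3200, -0.1600, -0.1867, +0.0000]
|roots of det(T-λI)|: 0.5806, 0.3619, 0.3619, 0.2562, 0.1753.
ρ(T) = max|λ| = 0.5806; 0.5806 < 1: convergent.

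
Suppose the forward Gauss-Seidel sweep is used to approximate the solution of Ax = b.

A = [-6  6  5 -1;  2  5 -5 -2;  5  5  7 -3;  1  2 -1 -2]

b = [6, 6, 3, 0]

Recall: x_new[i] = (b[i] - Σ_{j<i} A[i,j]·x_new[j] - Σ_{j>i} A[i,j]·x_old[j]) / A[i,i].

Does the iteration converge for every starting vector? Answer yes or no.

no

A = D + L + U where D = diag(-6, 5, 7, -2).
T_GS = -(D+L)⁻¹U: row 0 first, T[0,3] = -(-1)/(-6) = -0.1667; later rows by forward substitution.
  T[0,:] = [+0.0000 +1.0000 +0.8333 -0.1667]
  T[1,:] = [+0.0000 -0.4000 +0.6667 +0.4667]
  T[2,:] = [+0.0000 -0.4286 -1.0714 +0.2143]
  T[3,:] = [+0.0000 +0.3143 +1.6190 +0.2762]
|roots of det(T-λI)|: 1.2014, 0.4254, 0.4193, 0.0000.
spectral radius ρ = 1.2014; 1.2014 > 1, so it fails to converge.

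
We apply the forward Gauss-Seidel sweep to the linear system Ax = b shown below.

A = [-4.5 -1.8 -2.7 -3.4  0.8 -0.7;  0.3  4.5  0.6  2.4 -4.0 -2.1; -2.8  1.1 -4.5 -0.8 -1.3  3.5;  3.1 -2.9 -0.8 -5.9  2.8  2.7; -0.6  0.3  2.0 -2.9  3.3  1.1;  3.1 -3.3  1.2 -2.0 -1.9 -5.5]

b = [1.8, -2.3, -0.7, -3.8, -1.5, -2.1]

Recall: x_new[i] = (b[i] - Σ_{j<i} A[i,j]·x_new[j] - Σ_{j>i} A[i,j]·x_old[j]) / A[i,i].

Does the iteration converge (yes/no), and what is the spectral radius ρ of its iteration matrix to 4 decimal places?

no, ρ = 1.1265

Let D = diag(-4.5, 4.5, -4.5, -5.9, 3.3, -5.5); L, U the strict triangles.
T_GS = -(D+L)⁻¹U: row 0 first, T[0,1] = -(-1.8)/(-4.5) = -0.4000; later rows by forward substitution.
  T[0,:] = [+0.0000, -0.4000, -0.6000, -0.7556, +0.1778, -0.1556]
  T[1,:] = [+0.0000, +0.0267, -0.0933, -0.4830, +0.8770, +0.4770]
  T[2,:] = [+0.0000, +0.2554, +0.3505, +0.1743, -0.1851, +0.9912]
  T[3,:] = [+0.0000, -0.2579, -0.3169, -0.1832, +0.1620, +0.0070]
  T[4,:] = [+0.0000, -0.4566, -0.5915, -0.3601, +0.2071, -0.9995]
  T[5,:] = [+0.0000, +0.0658, +0.1139, +0.0930, -0.5969, +0.1851]
|eigenvalues of T|: 1.1265, 0.6194, 0.6194, 0.2029, 0.0096, 0.0000.
spectral radius ρ = 1.1265; 1.1265 > 1 ⇒ diverges.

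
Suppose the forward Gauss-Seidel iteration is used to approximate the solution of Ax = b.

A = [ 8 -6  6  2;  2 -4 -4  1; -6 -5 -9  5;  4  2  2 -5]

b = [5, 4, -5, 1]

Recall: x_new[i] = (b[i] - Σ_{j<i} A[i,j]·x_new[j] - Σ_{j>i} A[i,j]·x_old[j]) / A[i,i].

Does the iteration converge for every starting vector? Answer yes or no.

Split A = D + L + U, D = diag(8, -4, -9, -5).
GS T = -(D+L)⁻¹U: row 0 first, T[0,3] = -(2)/(8) = -0.2500; later rows by forward substitution.
  T[0,:] = [+0.0000 +0.7500 -0.7500 -0.2500]
  T[1,:] = [+0.0000 +0.3750 -1.3750 +0.1250]
  T[2,:] = [+0.0000 -0.7083 +1.2639 +0.6528]
  T[3,:] = [+0.0000 +0.4667 -0.6444 +0.1111]
moduli |λ_i(T)| = 1.5902, 0.5446, 0.3849, 0.0000.
ρ(T) = max|λ| = 1.5902; 1.5902 > 1, so it fails to converge.

no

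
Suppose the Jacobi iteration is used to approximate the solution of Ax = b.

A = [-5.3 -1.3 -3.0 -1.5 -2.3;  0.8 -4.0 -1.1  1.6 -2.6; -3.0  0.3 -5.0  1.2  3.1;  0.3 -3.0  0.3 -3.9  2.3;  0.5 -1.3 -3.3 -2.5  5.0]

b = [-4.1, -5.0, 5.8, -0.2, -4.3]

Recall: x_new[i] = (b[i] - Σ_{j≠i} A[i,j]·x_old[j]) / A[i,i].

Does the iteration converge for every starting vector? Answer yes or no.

no

Diagonal D = diag(-5.3, -4, -5, -3.9, 5); L, U strict lower/upper.
Jacobi T = -D⁻¹(L+U): T[4,1] = -(-1.3)/(5) = +0.2600; T[4,4] = 0.
  T[0,:] = [+0.0000, -0.2453, -0.5660, -0.2830, -0.4340]
  T[1,:] = [+0.2000, +0.0000, -0.2750, +0.4000, -0.6500]
  T[2,:] = [-0.6000, +0.0600, +0.0000, +0.2400, +0.6200]
  T[3,:] = [+0.0769, -0.7692, +0.0769, +0.0000, +0.5897]
  T[4,:] = [-0.1000, +0.2600, +0.6600, +0.5000, +0.0000]
moduli |λ_i(T)| = 1.1876, 0.6634, 0.6634, 0.6279, 0.3094.
spectral radius ρ = 1.1876; 1.1876 > 1, so it fails to converge.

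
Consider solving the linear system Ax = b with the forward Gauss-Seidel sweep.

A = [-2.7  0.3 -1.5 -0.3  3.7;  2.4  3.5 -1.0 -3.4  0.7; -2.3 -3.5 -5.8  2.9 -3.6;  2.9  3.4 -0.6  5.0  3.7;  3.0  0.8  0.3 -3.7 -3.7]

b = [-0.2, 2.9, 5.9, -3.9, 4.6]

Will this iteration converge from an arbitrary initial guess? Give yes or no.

Split A = D + L + U, D = diag(-2.7, 3.5, -5.8, 5, -3.7).
GS T = -(D+L)⁻¹U: row 0 first, T[0,3] = -(-0.3)/(-2.7) = -0.1111; later rows by forward substitution.
  T[0,:] = [+0.0000 +0.1111 -0.5556 -0.1111 +1.3704]
  T[1,:] = [+0.0000 -0.0762 +0.6667 +1.0476 -1.1397]
  T[2,:] = [+0.0000 +0.0019 -0.1820 -0.0881 -0.4764]
  T[3,:] = [+0.0000 -0.0124 -0.1530 -0.6585 -0.8170]
  T[4,:] = [+0.0000 +0.0862 -0.1681 +0.7878 +1.6431]
moduli |λ_i(T)| = 1.2754, 0.4138, 0.2180, 0.0828, 0.0000.
ρ = 1.2754; 1.2754 > 1: divergent.

no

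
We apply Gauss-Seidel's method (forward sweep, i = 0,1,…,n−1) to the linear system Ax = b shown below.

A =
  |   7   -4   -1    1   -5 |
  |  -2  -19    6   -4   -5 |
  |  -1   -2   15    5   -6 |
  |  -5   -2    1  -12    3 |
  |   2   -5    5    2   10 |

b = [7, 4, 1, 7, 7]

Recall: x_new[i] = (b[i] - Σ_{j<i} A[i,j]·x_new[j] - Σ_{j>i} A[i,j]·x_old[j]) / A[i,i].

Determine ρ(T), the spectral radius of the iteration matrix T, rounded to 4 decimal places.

0.6689

Let D = diag(7, -19, 15, -12, 10); L, U the strict triangles.
T_GS = -(D+L)⁻¹U: row 0 first, T[0,1] = -(-4)/(7) = +0.5714; later rows by forward substitution.
  T[0,:] = [+0.0000, +0.5714, +0.1429, -0.1429, +0.7143]
  T[1,:] = [+0.0000, -0.0602, +0.3008, -0.1955, -0.3383]
  T[2,:] = [+0.0000, +0.0301, +0.0496, -0.3689, +0.4025]
  T[3,:] = [+0.0000, -0.2256, -0.1055, +0.0614, +0.0423]
  T[4,:] = [+0.0000, -0.1143, +0.1181, +0.1030, -0.5217]
|roots of det(T-λI)|: 0.6689, 0.4167, 0.1435, 0.0752, 0.0000.
spectral radius ρ = 0.6689; 0.6689 < 1, so it converges for any x₀.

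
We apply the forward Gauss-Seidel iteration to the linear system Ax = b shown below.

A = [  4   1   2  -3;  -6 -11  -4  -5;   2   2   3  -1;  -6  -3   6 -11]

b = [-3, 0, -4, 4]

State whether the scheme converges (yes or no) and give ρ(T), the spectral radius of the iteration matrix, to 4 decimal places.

yes, ρ = 0.5218

Split A = D + L + U, D = diag(4, -11, 3, -11).
T_GS = -(D+L)⁻¹U: row 0 first, T[0,2] = -(2)/(4) = -0.5000; later rows by forward substitution.
  T[0,:] = [+0.0000  -0.2500  -0.5000  +0.7500]
  T[1,:] = [+0.0000  +0.1364  -0.0909  -0.8636]
  T[2,:] = [+0.0000  +0.0758  +0.3939  +0.4091]
  T[3,:] = [+0.0000  +0.1405  +0.5124  +0.0496]
|roots of det(T-λI)|: 0.5218, 0.2094, 0.1513, 0.0000.
ρ = 0.5218; 0.5218 < 1 ⇒ converges.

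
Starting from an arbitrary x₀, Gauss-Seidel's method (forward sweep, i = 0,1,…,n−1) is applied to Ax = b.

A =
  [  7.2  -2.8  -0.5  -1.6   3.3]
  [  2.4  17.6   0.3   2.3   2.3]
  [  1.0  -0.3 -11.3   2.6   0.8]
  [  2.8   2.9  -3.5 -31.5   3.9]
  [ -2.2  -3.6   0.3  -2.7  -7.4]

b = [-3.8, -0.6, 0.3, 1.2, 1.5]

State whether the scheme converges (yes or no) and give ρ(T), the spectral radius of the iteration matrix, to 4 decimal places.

Diagonal D = diag(7.2, 17.6, -11.3, -31.5, -7.4); L, U strict lower/upper.
T_GS = -(D+L)⁻¹U: row 0 first, T[0,2] = -(-0.5)/(7.2) = +0.0694; later rows by forward substitution.
  T[0,:] = [+0.0000 +0.3889 +0.0694 +0.2222 -0.4583]
  T[1,:] = [+0.0000 -0.0530 -0.0265 -0.1610 -0.0682]
  T[2,:] = [+0.0000 +0.0358 +0.0068 +0.2540 +0.0320]
  T[3,:] = [+0.0000 +0.0257 +0.0030 -0.0233 +0.0732]
  T[4,:] = [+0.0000 -0.0977 -0.0086 +0.0310 +0.1440]
eigenvalue magnitudes: 0.1976, 0.0864, 0.0864, 0.0381, 0.0000.
ρ = 0.1976; 0.1976 < 1: convergent.

yes, ρ = 0.1976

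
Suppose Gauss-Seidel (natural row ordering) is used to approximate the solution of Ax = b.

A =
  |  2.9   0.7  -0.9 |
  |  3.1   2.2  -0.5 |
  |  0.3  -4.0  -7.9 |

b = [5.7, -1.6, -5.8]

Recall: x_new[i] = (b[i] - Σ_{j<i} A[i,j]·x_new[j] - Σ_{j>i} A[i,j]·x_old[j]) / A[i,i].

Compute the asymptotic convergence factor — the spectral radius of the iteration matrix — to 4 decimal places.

0.4537

A = D + L + U where D = diag(2.9, 2.2, -7.9).
GS T = -(D+L)⁻¹U: row 0 first, T[0,1] = -(0.7)/(2.9) = -0.2414; later rows by forward substitution.
  T[0,:] = [+0.0000, -0.2414, +0.3103]
  T[1,:] = [+0.0000, +0.3401, -0.2100]
  T[2,:] = [+0.0000, -0.1814, +0.1181]
moduli |λ_i(T)| = 0.4537, 0.0046, 0.0000.
ρ(T) = max|λ| = 0.4537; 0.4537 < 1: convergent.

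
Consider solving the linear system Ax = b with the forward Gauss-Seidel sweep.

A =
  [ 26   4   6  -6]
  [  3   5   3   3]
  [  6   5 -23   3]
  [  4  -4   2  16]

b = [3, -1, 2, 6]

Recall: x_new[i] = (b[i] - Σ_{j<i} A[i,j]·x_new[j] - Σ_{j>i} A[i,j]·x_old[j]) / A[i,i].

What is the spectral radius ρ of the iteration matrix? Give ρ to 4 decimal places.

0.1782

Let D = diag(26, 5, -23, 16); L, U the strict triangles.
Gauss-Seidel: T = -(D+L)⁻¹U, row 0 first, T[0,2] = -(6)/(26) = -0.2308; later rows by forward substitution.
  T[0,:] = [+0.0000, -0.1538, -0.2308, +0.2308]
  T[1,:] = [+0.0000, +0.0923, -0.4615, -0.7385]
  T[2,:] = [+0.0000, -0.0201, -0.1605, +0.0301]
  T[3,:] = [+0.0000, +0.0640, -0.0376, -0.2461]
|λ(T)| sorted: 0.1782, 0.1299, 0.1299, 0.0000.
spectral radius ρ = 0.1782; 0.1782 < 1: convergent.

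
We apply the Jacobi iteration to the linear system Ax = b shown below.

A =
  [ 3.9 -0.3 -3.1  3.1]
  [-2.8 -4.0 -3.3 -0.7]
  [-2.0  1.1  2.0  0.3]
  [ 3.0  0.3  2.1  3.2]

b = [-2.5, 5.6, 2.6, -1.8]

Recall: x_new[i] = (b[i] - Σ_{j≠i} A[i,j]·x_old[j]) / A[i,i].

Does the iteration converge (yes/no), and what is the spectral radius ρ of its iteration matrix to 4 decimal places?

Write A = D+L+U with D = diag(3.9, -4, 2, 3.2).
Jacobi T = -D⁻¹(L+U): T[1,3] = -(-0.7)/(-4) = -0.1750; T[1,1] = 0.
  T[0,:] = [+0.0000  +0.0769  +0.7949  -0.7949]
  T[1,:] = [-0.7000  +0.0000  -0.8250  -0.1750]
  T[2,:] = [+1.0000  -0.5500  +0.0000  -0.1500]
  T[3,:] = [-0.9375  -0.0938  -0.6562  +0.0000]
|eigenvalues of T|: 1.5575, 1.0101, 0.7805, 0.2331.
ρ(T) = max|λ| = 1.5575; 1.5575 > 1, so it fails to converge.

no, ρ = 1.5575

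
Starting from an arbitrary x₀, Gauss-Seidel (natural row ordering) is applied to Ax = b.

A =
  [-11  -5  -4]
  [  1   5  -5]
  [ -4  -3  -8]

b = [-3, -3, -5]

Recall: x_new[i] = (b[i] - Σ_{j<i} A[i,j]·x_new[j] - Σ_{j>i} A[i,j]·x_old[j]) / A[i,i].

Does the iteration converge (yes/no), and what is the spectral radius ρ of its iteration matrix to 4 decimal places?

A = D + L + U where D = diag(-11, 5, -8).
Gauss-Seidel: T = -(D+L)⁻¹U, row 0 first, T[0,2] = -(-4)/(-11) = -0.3636; later rows by forward substitution.
  T[0,:] = [+0.0000, -0.4545, -0.3636]
  T[1,:] = [+0.0000, +0.0909, +1.0727]
  T[2,:] = [+0.0000, +0.1932, -0.2205]
|λ(T)| sorted: 0.5459, 0.4163, 0.0000.
spectral radius ρ = 0.5459; 0.5459 < 1: convergent.

yes, ρ = 0.5459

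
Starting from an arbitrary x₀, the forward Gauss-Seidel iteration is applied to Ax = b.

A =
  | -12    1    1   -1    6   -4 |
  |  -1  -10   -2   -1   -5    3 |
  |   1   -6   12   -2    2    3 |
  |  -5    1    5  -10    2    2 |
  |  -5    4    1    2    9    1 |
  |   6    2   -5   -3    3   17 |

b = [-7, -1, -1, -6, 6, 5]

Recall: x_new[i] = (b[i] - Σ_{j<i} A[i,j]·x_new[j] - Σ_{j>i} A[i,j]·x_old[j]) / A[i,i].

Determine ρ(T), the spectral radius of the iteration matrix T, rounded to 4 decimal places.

Write A = D+L+U with D = diag(-12, -10, 12, -10, 9, 17).
T_GS = -(D+L)⁻¹U: row 0 first, T[0,4] = -(6)/(-12) = +0.5000; later rows by forward substitution.
  T[0,:] = [+0.0000, +0.0833, +0.0833, -0.0833, +0.5000, -0.3333]
  T[1,:] = [+0.0000, -0.0083, -0.2083, -0.0917, -0.5500, +0.3333]
  T[2,:] = [+0.0000, -0.0111, -0.1111, +0.1278, -0.4833, -0.0556]
  T[3,:] = [+0.0000, -0.0481, -0.1181, +0.0964, -0.3467, +0.3722]
  T[4,:] = [+0.0000, +0.0619, +0.1775, -0.0412, +0.6530, -0.5210]
  T[5,:] = [+0.0000, -0.0511, -0.0897, +0.1021, -0.4303, +0.2197]
|eigenvalues of T|: 0.8724, 0.1026, 0.0758, 0.0758, 0.0424, 0.0000.
ρ = 0.8724; 0.8724 < 1 ⇒ converges.

0.8724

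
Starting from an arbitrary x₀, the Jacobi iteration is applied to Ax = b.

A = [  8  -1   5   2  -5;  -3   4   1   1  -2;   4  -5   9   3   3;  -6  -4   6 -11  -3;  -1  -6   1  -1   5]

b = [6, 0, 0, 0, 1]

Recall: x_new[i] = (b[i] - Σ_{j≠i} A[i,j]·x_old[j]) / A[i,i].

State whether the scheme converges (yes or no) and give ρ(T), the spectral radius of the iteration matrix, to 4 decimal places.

Diagonal D = diag(8, 4, 9, -11, 5); L, U strict lower/upper.
Jacobi T = -D⁻¹(L+U): T[0,3] = -(2)/(8) = -0.2500; T[0,0] = 0.
  T[0,:] = [+0.0000  +0.1250  -0.6250  -0.2500  +0.6250]
  T[1,:] = [+0.7500  +0.0000  -0.2500  -0.2500  +0.5000]
  T[2,:] = [-0.4444  +0.5556  +0.0000  -0.3333  -0.3333]
  T[3,:] = [-0.5455  -0.3636  +0.5455  +0.0000  -0.2727]
  T[4,:] = [+0.2000  +1.2000  -0.2000  +0.2000  +0.0000]
eigenvalue magnitudes: 1.1812, 0.7635, 0.7635, 0.4342, 0.4342.
ρ = 1.1812; 1.1812 > 1: divergent.

no, ρ = 1.1812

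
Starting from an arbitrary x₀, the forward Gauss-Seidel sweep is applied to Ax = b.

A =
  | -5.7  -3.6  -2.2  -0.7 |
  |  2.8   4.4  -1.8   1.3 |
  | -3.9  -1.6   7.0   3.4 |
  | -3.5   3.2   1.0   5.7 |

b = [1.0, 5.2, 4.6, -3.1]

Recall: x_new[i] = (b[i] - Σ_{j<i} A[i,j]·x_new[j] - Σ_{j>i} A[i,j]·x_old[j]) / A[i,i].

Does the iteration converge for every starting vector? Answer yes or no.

yes

A = D + L + U where D = diag(-5.7, 4.4, 7, 5.7).
Gauss-Seidel: T = -(D+L)⁻¹U, row 0 first, T[0,3] = -(-0.7)/(-5.7) = -0.1228; later rows by forward substitution.
  T[0,:] = [+0.0000  -0.6316  -0.3860  -0.1228]
  T[1,:] = [+0.0000  +0.4019  +0.6547  -0.2173]
  T[2,:] = [+0.0000  -0.2600  -0.0654  -0.6038]
  T[3,:] = [+0.0000  -0.5678  -0.5931  +0.1525]
|roots of det(T-λI)|: 0.9014, 0.2924, 0.2924, 0.0000.
spectral radius ρ = 0.9014; 0.9014 < 1 ⇒ converges.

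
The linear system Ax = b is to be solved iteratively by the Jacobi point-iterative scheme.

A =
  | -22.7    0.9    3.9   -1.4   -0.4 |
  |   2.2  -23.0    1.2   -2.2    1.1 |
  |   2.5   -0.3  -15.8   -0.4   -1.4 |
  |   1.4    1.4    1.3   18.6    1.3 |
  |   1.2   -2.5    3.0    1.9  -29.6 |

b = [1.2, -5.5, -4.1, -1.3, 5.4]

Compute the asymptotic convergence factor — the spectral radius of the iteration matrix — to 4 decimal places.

Diagonal D = diag(-22.7, -23, -15.8, 18.6, -29.6); L, U strict lower/upper.
Jacobi T = -D⁻¹(L+U): T[4,0] = -(1.2)/(-29.6) = +0.0405; T[4,4] = 0.
  T[0,:] = [+0.0000 +0.0396 +0.1718 -0.0617 -0.0176]
  T[1,:] = [+0.0957 +0.0000 +0.0522 -0.0957 +0.0478]
  T[2,:] = [+0.1582 -0.0190 +0.0000 -0.0253 -0.0886]
  T[3,:] = [-0.0753 -0.0753 -0.0699 +0.0000 -0.0699]
  T[4,:] = [+0.0405 -0.0845 +0.1014 +0.0642 +0.0000]
|roots of det(T-λI)|: 0.2236, 0.1695, 0.1338, 0.1338, 0.0837.
spectral radius ρ = 0.2236; 0.2236 < 1 ⇒ converges.

0.2236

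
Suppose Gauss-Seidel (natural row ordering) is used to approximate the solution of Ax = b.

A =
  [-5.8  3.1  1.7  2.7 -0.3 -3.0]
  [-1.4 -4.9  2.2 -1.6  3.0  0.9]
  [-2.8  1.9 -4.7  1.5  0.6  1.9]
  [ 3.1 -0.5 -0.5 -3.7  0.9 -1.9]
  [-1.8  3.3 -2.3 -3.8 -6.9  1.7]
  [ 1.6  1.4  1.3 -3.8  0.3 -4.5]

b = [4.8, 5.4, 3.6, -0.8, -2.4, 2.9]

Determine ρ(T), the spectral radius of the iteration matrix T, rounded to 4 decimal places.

1.2170

A = D + L + U where D = diag(-5.8, -4.9, -4.7, -3.7, -6.9, -4.5).
GS T = -(D+L)⁻¹U: row 0 first, T[0,2] = -(1.7)/(-5.8) = +0.2931; later rows by forward substitution.
  T[0,:] = [+0.0000 +0.5345 +0.2931 +0.4655 -0.0517 -0.5172]
  T[1,:] = [+0.0000 -0.1527 +0.3652 -0.4595 +0.6270 +0.3315]
  T[2,:] = [+0.0000 -0.3801 -0.0270 -0.1440 +0.4120 +0.8464]
  T[3,:] = [+0.0000 +0.5198 +0.1999 +0.4716 +0.0595 -1.1060]
  T[4,:] = [+0.0000 -0.3720 -0.0029 -0.5529 +0.1433 +0.8668]
  T[5,:] = [+0.0000 -0.4311 +0.0411 -0.4541 +0.2550 +1.1555]
|λ(T)| sorted: 1.2170, 0.3650, 0.3650, 0.1003, 0.1003, 0.0000.
ρ = 1.2170; 1.2170 > 1 ⇒ diverges.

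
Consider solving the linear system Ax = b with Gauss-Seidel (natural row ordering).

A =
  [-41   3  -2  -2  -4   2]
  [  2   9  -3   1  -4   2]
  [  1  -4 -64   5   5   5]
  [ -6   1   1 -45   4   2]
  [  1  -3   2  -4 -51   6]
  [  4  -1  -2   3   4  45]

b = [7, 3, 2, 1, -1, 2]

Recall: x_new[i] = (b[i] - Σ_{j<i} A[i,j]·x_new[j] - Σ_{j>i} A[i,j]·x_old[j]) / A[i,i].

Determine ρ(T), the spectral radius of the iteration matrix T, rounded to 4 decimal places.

A = D + L + U where D = diag(-41, 9, -64, -45, -51, 45).
Gauss-Seidel: T = -(D+L)⁻¹U, row 0 first, T[0,3] = -(-2)/(-41) = -0.0488; later rows by forward substitution.
  T[0,:] = [+0.0000  +0.0732  -0.0488  -0.0488  -0.0976  +0.0488]
  T[1,:] = [+0.0000  -0.0163  +0.3442  -0.1003  +0.4661  -0.2331]
  T[2,:] = [+0.0000  +0.0022  -0.0223  +0.0836  +0.0475  +0.0935]
  T[3,:] = [+0.0000  -0.0101  +0.0137  +0.0061  +0.1133  +0.0348]
  T[4,:] = [+0.0000  +0.0033  -0.0231  +0.0077  -0.0364  +0.1332]
  T[5,:] = [+0.0000  -0.0064  +0.0121  +0.0047  +0.0168  -0.0195]
|roots of det(T-λI)|: 0.1537, 0.0734, 0.0734, 0.0462, 0.0462, 0.0000.
ρ(T) = max|λ| = 0.1537; 0.1537 < 1 ⇒ converges.

0.1537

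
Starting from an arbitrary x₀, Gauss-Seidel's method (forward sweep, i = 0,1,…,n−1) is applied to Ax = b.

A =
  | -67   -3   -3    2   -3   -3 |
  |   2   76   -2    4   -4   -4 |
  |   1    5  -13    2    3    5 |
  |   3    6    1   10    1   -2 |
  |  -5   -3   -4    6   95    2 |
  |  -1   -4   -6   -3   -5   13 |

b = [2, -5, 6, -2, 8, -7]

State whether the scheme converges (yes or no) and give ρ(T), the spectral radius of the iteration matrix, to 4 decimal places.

A = D + L + U where D = diag(-67, 76, -13, 10, 95, 13).
GS T = -(D+L)⁻¹U: row 0 first, T[0,5] = -(-3)/(-67) = -0.0448; later rows by forward substitution.
  T[0,:] = [+0.0000  -0.0448  -0.0448  +0.0299  -0.0448  -0.0448]
  T[1,:] = [+0.0000  +0.0012  +0.0275  -0.0534  +0.0538  +0.0538]
  T[2,:] = [+0.0000  -0.0030  +0.0071  +0.1356  +0.2480  +0.4019]
  T[3,:] = [+0.0000  +0.0130  -0.0038  +0.0095  -0.1437  +0.1410]
  T[4,:] = [+0.0000  -0.0033  -0.0009  +0.0050  +0.0189  -0.0137]
  T[5,:] = [+0.0000  -0.0027  +0.0071  +0.0526  +0.1017  +0.2259]
|λ(T)| sorted: 0.2626, 0.0501, 0.0501, 0.0098, 0.0046, 0.0000.
ρ = 0.2626; 0.2626 < 1: convergent.

yes, ρ = 0.2626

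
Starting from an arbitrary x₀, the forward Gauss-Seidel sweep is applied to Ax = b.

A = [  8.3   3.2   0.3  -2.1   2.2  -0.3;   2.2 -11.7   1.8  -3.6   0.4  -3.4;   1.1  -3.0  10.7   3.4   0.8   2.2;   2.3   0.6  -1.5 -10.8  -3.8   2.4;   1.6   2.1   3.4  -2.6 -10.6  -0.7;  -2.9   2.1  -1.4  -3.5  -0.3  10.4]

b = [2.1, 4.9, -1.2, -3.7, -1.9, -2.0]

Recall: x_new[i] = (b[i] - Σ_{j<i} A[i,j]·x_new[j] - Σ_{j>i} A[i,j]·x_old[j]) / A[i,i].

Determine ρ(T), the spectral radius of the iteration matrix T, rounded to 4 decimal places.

0.6213

Let D = diag(8.3, -11.7, 10.7, -10.8, -10.6, 10.4); L, U the strict triangles.
Gauss-Seidel: T = -(D+L)⁻¹U, row 0 first, T[0,2] = -(0.3)/(8.3) = -0.0361; later rows by forward substitution.
  T[0,:] = [+0.0000  -0.3855  -0.0361  +0.2530  -0.2651  +0.0361]
  T[1,:] = [+0.0000  -0.0725  +0.1470  -0.2601  -0.0157  -0.2838]
  T[2,:] = [+0.0000  +0.0193  +0.0449  -0.4167  -0.0519  -0.2889]
  T[3,:] = [+0.0000  -0.0888  -0.0058  +0.0973  -0.4020  +0.2543]
  T[4,:] = [+0.0000  -0.0446  +0.0395  -0.1709  +0.0388  -0.2718]
  T[5,:] = [+0.0000  -0.1214  -0.0345  +0.0948  -0.2119  +0.1062]
|λ(T)| sorted: 0.6213, 0.2755, 0.1446, 0.0702, 0.0702, 0.0000.
ρ(T) = max|λ| = 0.6213; 0.6213 < 1: convergent.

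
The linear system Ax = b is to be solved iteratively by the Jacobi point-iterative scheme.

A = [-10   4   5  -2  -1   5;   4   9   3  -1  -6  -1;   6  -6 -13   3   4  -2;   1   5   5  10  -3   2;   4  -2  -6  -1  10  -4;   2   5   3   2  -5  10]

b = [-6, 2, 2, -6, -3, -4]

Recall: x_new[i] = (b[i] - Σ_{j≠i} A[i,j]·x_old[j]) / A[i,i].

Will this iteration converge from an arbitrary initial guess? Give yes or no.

Diagonal D = diag(-10, 9, -13, 10, 10, 10); L, U strict lower/upper.
T_J = -D⁻¹(L+U): T[2,1] = -(-6)/(-13) = -0.4615; T[2,2] = 0.
  T[0,:] = [+0.0000, +0.4000, +0.5000, -0.2000, -0.1000, +0.5000]
  T[1,:] = [-0.4444, +0.0000, -0.3333, +0.1111, +0.6667, +0.1111]
  T[2,:] = [+0.4615, -0.4615, +0.0000, +0.2308, +0.3077, -0.1538]
  T[3,:] = [-0.1000, -0.5000, -0.5000, +0.0000, +0.3000, -0.2000]
  T[4,:] = [-0.4000, +0.2000, +0.6000, +0.1000, +0.0000, +0.4000]
  T[5,:] = [-0.2000, -0.5000, -0.3000, -0.2000, +0.5000, +0.0000]
|eigenvalues of T|: 1.1321, 0.6035, 0.5931, 0.5931, 0.2016, 0.2016.
ρ(T) = max|λ| = 1.1321; 1.1321 > 1: divergent.

no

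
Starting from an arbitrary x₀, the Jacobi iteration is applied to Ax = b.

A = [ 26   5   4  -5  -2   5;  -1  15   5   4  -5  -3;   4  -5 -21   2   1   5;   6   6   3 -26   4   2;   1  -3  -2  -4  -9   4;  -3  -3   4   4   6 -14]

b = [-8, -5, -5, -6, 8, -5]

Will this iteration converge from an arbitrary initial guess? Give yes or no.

yes

Diagonal D = diag(26, 15, -21, -26, -9, -14); L, U strict lower/upper.
Jacobi: T = -D⁻¹(L+U), T[4,2] = -(-2)/(-9) = -0.2222; T[4,4] = 0.
  T[0,:] = [+0.0000, -0.1923, -0.1538, +0.1923, +0.0769, -0.1923]
  T[1,:] = [+0.0667, +0.0000, -0.3333, -0.2667, +0.3333, +0.2000]
  T[2,:] = [+0.1905, -0.2381, +0.0000, +0.0952, +0.0476, +0.2381]
  T[3,:] = [+0.2308, +0.2308, +0.1154, +0.0000, +0.1538, +0.0769]
  T[4,:] = [+0.1111, -0.3333, -0.2222, -0.4444, +0.0000, +0.4444]
  T[5,:] = [-0.2143, -0.2143, +0.2857, +0.2857, +0.4286, +0.0000]
|λ(T)| sorted: 0.5637, 0.4205, 0.4205, 0.3473, 0.3473, 0.2251.
ρ(T) = max|λ| = 0.5637; 0.5637 < 1 ⇒ converges.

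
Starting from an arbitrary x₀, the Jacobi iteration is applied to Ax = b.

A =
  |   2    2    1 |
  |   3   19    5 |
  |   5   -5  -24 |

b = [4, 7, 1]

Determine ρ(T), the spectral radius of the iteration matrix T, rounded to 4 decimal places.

Let D = diag(2, 19, -24); L, U the strict triangles.
Jacobi: T = -D⁻¹(L+U), T[1,2] = -(5)/(19) = -0.2632; T[1,1] = 0.
  T[0,:] = [+0.0000 -1.0000 -0.5000]
  T[1,:] = [-0.1579 +0.0000 -0.2632]
  T[2,:] = [+0.2083 -0.2083 +0.0000]
|roots of det(T-λI)|: 0.4420, 0.2947, 0.2947.
ρ = 0.4420; 0.4420 < 1 ⇒ converges.

0.4420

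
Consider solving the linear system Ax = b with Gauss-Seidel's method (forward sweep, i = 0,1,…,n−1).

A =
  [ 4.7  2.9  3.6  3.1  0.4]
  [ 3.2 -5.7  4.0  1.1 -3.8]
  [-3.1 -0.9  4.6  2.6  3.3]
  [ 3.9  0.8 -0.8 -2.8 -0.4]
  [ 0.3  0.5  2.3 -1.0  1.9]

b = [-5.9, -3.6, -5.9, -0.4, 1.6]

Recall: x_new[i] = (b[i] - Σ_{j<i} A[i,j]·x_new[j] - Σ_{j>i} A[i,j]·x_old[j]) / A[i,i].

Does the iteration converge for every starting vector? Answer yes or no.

no

A = D + L + U where D = diag(4.7, -5.7, 4.6, -2.8, 1.9).
T_GS = -(D+L)⁻¹U: row 0 first, T[0,2] = -(3.6)/(4.7) = -0.7660; later rows by forward substitution.
  T[0,:] = [+0.0000, -0.6170, -0.7660, -0.6596, -0.0851]
  T[1,:] = [+0.0000, -0.3464, +0.2717, -0.1773, -0.7144]
  T[2,:] = [+0.0000, -0.4836, -0.4630, -1.0444, -0.9145]
  T[3,:] = [+0.0000, -0.8202, -0.8569, -0.6710, -0.2042]
  T[4,:] = [+0.0000, +0.3423, +0.1589, +1.0619, +1.2010]
moduli |λ_i(T)| = 1.3197, 0.8511, 0.8511, 0.0058, 0.0000.
spectral radius ρ = 1.3197; 1.3197 > 1 ⇒ diverges.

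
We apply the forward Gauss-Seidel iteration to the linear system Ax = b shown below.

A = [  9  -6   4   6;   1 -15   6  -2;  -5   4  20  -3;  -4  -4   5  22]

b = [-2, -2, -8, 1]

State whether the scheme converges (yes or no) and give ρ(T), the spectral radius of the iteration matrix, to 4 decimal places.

yes, ρ = 0.3155

Diagonal D = diag(9, -15, 20, 22); L, U strict lower/upper.
T_GS = -(D+L)⁻¹U: row 0 first, T[0,3] = -(6)/(9) = -0.6667; later rows by forward substitution.
  T[0,:] = [+0.0000, +0.6667, -0.4444, -0.6667]
  T[1,:] = [+0.0000, +0.0444, +0.3704, -0.1778]
  T[2,:] = [+0.0000, +0.1578, -0.1852, +0.0189]
  T[3,:] = [+0.0000, +0.0934, +0.0286, -0.1578]
|λ(T)| sorted: 0.3155, 0.1605, 0.1436, 0.0000.
ρ(T) = max|λ| = 0.3155; 0.3155 < 1, so it converges for any x₀.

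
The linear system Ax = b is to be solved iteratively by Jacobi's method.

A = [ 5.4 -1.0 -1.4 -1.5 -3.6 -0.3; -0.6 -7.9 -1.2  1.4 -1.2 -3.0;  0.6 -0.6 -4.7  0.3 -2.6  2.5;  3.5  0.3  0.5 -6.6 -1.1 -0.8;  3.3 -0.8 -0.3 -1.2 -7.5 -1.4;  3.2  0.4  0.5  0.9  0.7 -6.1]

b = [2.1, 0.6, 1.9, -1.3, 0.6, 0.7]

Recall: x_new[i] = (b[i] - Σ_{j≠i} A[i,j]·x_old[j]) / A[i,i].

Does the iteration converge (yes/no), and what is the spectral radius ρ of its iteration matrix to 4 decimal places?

A = D + L + U where D = diag(5.4, -7.9, -4.7, -6.6, -7.5, -6.1).
T_J = -D⁻¹(L+U): T[0,3] = -(-1.5)/(5.4) = +0.2778; T[0,0] = 0.
  T[0,:] = [+0.0000, +0.1852, +0.2593, +0.2778, +0.6667, +0.0556]
  T[1,:] = [-0.0759, +0.0000, -0.1519, +0.1772, -0.1519, -0.3797]
  T[2,:] = [+0.1277, -0.1277, +0.0000, +0.0638, -0.5532, +0.5319]
  T[3,:] = [+0.5303, +0.0455, +0.0758, +0.0000, -0.1667, -0.1212]
  T[4,:] = [+0.4400, -0.1067, -0.0400, -0.1600, +0.0000, -0.1867]
  T[5,:] = [+0.5246, +0.0656, +0.0820, +0.1475, +0.1148, +0.0000]
moduli |λ_i(T)| = 0.8589, 0.5867, 0.2872, 0.2205, 0.2205, 0.1860.
ρ(T) = max|λ| = 0.8589; 0.8589 < 1, so it converges for any x₀.

yes, ρ = 0.8589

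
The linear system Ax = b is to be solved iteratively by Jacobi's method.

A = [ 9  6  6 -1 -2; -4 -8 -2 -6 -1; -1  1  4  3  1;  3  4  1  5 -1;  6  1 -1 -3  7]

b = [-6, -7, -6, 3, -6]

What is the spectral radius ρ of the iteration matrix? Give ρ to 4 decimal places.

1.3143

Diagonal D = diag(9, -8, 4, 5, 7); L, U strict lower/upper.
Jacobi: T = -D⁻¹(L+U), T[4,0] = -(6)/(7) = -0.8571; T[4,4] = 0.
  T[0,:] = [+0.0000  -0.6667  -0.6667  +0.1111  +0.2222]
  T[1,:] = [-0.5000  +0.0000  -0.2500  -0.7500  -0.1250]
  T[2,:] = [+0.2500  -0.2500  +0.0000  -0.7500  -0.2500]
  T[3,:] = [-0.6000  -0.8000  -0.2000  +0.0000  +0.2000]
  T[4,:] = [-0.8571  -0.1429  +0.1429  +0.4286  +0.0000]
|λ(T)| sorted: 1.3143, 0.7997, 0.7997, 0.6739, 0.1657.
spectral radius ρ = 1.3143; 1.3143 > 1, so it fails to converge.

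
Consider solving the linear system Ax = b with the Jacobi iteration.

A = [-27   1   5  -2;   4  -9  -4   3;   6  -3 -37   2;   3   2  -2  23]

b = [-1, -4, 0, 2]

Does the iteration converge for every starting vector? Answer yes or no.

Let D = diag(-27, -9, -37, 23); L, U the strict triangles.
Jacobi: T = -D⁻¹(L+U), T[1,0] = -(4)/(-9) = +0.4444; T[1,1] = 0.
  T[0,:] = [+0.0000 +0.0370 +0.1852 -0.0741]
  T[1,:] = [+0.4444 +0.0000 -0.4444 +0.3333]
  T[2,:] = [+0.1622 -0.0811 +0.0000 +0.0541]
  T[3,:] = [-0.1304 -0.0870 +0.0870 +0.0000]
|λ(T)| sorted: 0.3281, 0.1793, 0.1143, 0.1143.
ρ = 0.3281; 0.3281 < 1: convergent.

yes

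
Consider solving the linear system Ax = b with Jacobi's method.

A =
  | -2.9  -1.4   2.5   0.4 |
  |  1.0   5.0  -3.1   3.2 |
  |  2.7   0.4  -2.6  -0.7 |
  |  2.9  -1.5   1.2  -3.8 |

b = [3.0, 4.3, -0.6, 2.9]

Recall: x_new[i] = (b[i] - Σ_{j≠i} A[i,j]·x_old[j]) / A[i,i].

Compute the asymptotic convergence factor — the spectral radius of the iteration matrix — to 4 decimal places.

Diagonal D = diag(-2.9, 5, -2.6, -3.8); L, U strict lower/upper.
Jacobi: T = -D⁻¹(L+U), T[0,1] = -(-1.4)/(-2.9) = -0.4828; T[0,0] = 0.
  T[0,:] = [+0.0000, -0.4828, +0.8621, +0.1379]
  T[1,:] = [-0.2000, +0.0000, +0.6200, -0.6400]
  T[2,:] = [+1.0385, +0.1538, +0.0000, -0.2692]
  T[3,:] = [+0.7632, -0.3947, +0.3158, +0.0000]
|eigenvalues of T|: 1.1774, 0.9913, 0.5016, 0.3155.
spectral radius ρ = 1.1774; 1.1774 > 1 ⇒ diverges.

1.1774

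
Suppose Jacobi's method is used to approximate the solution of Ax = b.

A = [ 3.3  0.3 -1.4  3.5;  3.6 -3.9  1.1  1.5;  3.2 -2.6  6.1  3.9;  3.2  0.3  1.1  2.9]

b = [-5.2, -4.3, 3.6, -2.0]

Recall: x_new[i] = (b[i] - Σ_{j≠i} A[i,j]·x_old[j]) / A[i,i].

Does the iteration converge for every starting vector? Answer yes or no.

A = D + L + U where D = diag(3.3, -3.9, 6.1, 2.9).
Jacobi: T = -D⁻¹(L+U), T[1,0] = -(3.6)/(-3.9) = +0.9231; T[1,1] = 0.
  T[0,:] = [+0.0000  -0.0909  +0.4242  -1.0606]
  T[1,:] = [+0.9231  +0.0000  +0.2821  +0.3846]
  T[2,:] = [-0.5246  +0.4262  +0.0000  -0.6393]
  T[3,:] = [-1.1034  -0.1034  -0.3793  +0.0000]
|λ(T)| sorted: 1.2028, 0.7896, 0.5368, 0.1237.
ρ = 1.2028; 1.2028 > 1 ⇒ diverges.

no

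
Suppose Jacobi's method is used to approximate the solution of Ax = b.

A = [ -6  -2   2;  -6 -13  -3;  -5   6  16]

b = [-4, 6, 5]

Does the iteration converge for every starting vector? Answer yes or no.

yes

Let D = diag(-6, -13, 16); L, U the strict triangles.
Jacobi: T = -D⁻¹(L+U), T[2,1] = -(6)/(16) = -0.3750; T[2,2] = 0.
  T[0,:] = [+0.0000  -0.3333  +0.3333]
  T[1,:] = [-0.4615  +0.0000  -0.2308]
  T[2,:] = [+0.3125  -0.3750  +0.0000]
eigenvalue magnitudes: 0.6815, 0.3463, 0.3463.
ρ(T) = max|λ| = 0.6815; 0.6815 < 1, so it converges for any x₀.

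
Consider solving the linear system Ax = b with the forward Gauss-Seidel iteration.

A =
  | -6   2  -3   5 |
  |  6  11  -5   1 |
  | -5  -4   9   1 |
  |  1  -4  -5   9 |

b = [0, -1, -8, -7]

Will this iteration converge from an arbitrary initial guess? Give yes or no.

Write A = D+L+U with D = diag(-6, 11, 9, 9).
Gauss-Seidel: T = -(D+L)⁻¹U, row 0 first, T[0,2] = -(-3)/(-6) = -0.5000; later rows by forward substitution.
  T[0,:] = [+0.0000 +0.3333 -0.5000 +0.8333]
  T[1,:] = [+0.0000 -0.1818 +0.7273 -0.5455]
  T[2,:] = [+0.0000 +0.1044 +0.0455 +0.1094]
  T[3,:] = [+0.0000 -0.0599 +0.4040 -0.2742]
moduli |λ_i(T)| = 0.6087, 0.2125, 0.0145, 0.0000.
ρ = 0.6087; 0.6087 < 1 ⇒ converges.

yes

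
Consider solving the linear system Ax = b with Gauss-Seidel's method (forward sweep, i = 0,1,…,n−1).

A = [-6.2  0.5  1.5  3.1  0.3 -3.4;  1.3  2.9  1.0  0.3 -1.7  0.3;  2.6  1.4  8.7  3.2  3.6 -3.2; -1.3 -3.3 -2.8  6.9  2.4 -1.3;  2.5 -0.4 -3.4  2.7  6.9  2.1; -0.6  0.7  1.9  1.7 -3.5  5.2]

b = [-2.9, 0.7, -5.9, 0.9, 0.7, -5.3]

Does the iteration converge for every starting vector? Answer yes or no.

Split A = D + L + U, D = diag(-6.2, 2.9, 8.7, 6.9, 6.9, 5.2).
T_GS = -(D+L)⁻¹U: row 0 first, T[0,3] = -(3.1)/(-6.2) = +0.5000; later rows by forward substitution.
  T[0,:] = [+0.0000 +0.0806 +0.2419 +0.5000 +0.0484 -0.5484]
  T[1,:] = [+0.0000 -0.0362 -0.4533 -0.3276 +0.5645 +0.1424]
  T[2,:] = [+0.0000 -0.0183 +0.0006 -0.4645 -0.5191 +0.5088]
  T[3,:] = [+0.0000 -0.0095 -0.1709 -0.2510 -0.2794 +0.3596]
  T[4,:] = [+0.0000 -0.0366 -0.0467 -0.3308 -0.1313 +0.0126]
  T[5,:] = [+0.0000 -0.0007 +0.1131 +0.1309 +0.1222 -0.3775]
|eigenvalues of T|: 0.8814, 0.1570, 0.1177, 0.1177, 0.0652, 0.0000.
ρ = 0.8814; 0.8814 < 1, so it converges for any x₀.

yes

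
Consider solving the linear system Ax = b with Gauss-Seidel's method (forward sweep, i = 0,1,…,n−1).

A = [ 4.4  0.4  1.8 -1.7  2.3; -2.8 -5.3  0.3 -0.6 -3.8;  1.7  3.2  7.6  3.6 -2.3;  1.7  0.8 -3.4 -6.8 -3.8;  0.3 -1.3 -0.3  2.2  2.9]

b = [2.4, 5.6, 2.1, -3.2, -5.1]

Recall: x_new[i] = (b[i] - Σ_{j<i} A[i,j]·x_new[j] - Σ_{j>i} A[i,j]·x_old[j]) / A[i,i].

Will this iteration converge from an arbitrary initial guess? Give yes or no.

no

Split A = D + L + U, D = diag(4.4, -5.3, 7.6, -6.8, 2.9).
GS T = -(D+L)⁻¹U: row 0 first, T[0,3] = -(-1.7)/(4.4) = +0.3864; later rows by forward substitution.
  T[0,:] = [+0.0000 -0.0909 -0.4091 +0.3864 -0.5227]
  T[1,:] = [+0.0000 +0.0480 +0.2727 -0.3173 -0.4408]
  T[2,:] = [+0.0000 +0.0001 -0.0233 -0.4265 +0.6052]
  T[3,:] = [+0.0000 -0.0171 -0.0585 +0.2725 -1.0440]
  T[4,:] = [+0.0000 +0.0439 +0.2066 -0.4331 +0.7110]
moduli |λ_i(T)| = 1.3242, 0.2156, 0.2156, 0.0023, 0.0000.
ρ(T) = max|λ| = 1.3242; 1.3242 > 1 ⇒ diverges.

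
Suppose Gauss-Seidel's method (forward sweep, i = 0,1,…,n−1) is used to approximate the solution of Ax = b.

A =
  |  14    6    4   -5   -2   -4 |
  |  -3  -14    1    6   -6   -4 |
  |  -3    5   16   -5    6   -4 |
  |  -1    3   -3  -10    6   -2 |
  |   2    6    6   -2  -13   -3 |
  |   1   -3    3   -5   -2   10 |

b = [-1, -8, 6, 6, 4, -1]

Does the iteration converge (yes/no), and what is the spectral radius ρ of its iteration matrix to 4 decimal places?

yes, ρ = 0.8316

A = D + L + U where D = diag(14, -14, 16, -10, -13, 10).
T_GS = -(D+L)⁻¹U: row 0 first, T[0,1] = -(6)/(14) = -0.4286; later rows by forward substitution.
  T[0,:] = [+0.0000  -0.4286  -0.2857  +0.3571  +0.1429  +0.2857]
  T[1,:] = [+0.0000  +0.0918  +0.1327  +0.3520  -0.4592  -0.3469]
  T[2,:] = [+0.0000  -0.1091  -0.0950  +0.2695  -0.2047  +0.4120]
  T[3,:] = [+0.0000  +0.1031  +0.0969  -0.0109  +0.5094  -0.4563]
  T[4,:] = [+0.0000  -0.0897  -0.0415  +0.3435  -0.3628  -0.0866]
  T[5,:] = [+0.0000  +0.1367  +0.1370  +0.0523  +0.0915  -0.5017]
|λ(T)| sorted: 0.8316, 0.3980, 0.1996, 0.1996, 0.0100, 0.0000.
spectral radius ρ = 0.8316; 0.8316 < 1 ⇒ converges.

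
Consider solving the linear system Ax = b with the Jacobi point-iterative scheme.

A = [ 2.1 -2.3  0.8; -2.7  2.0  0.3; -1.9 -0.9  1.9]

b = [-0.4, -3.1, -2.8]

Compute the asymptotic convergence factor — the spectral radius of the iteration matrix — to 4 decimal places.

1.1724

Diagonal D = diag(2.1, 2, 1.9); L, U strict lower/upper.
Jacobi: T = -D⁻¹(L+U), T[0,1] = -(-2.3)/(2.1) = +1.0952; T[0,0] = 0.
  T[0,:] = [+0.0000, +1.0952, -0.3810]
  T[1,:] = [+1.3500, +0.0000, -0.1500]
  T[2,:] = [+1.0000, +0.4737, +0.0000]
|eigenvalues of T|: 1.1724, 0.5898, 0.5898.
spectral radius ρ = 1.1724; 1.1724 > 1: divergent.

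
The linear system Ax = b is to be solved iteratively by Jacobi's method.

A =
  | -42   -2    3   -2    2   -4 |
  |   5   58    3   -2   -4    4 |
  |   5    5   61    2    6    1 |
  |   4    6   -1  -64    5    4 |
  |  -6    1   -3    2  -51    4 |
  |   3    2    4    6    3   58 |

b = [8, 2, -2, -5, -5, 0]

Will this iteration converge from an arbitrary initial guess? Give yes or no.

Let D = diag(-42, 58, 61, -64, -51, 58); L, U the strict triangles.
Jacobi T = -D⁻¹(L+U): T[0,5] = -(-4)/(-42) = -0.0952; T[0,0] = 0.
  T[0,:] = [+0.0000, -0.0476, +0.0714, -0.0476, +0.0476, -0.0952]
  T[1,:] = [-0.0862, +0.0000, -0.0517, +0.0345, +0.0690, -0.0690]
  T[2,:] = [-0.0820, -0.0820, +0.0000, -0.0328, -0.0984, -0.0164]
  T[3,:] = [+0.0625, +0.0938, -0.0156, +0.0000, +0.0781, +0.0625]
  T[4,:] = [-0.1176, +0.0196, -0.0588, +0.0392, +0.0000, +0.0784]
  T[5,:] = [-0.0517, -0.0345, -0.0690, -0.1034, -0.0517, +0.0000]
eigenvalue magnitudes: 0.1671, 0.1225, 0.1225, 0.0922, 0.0922, 0.0092.
ρ(T) = max|λ| = 0.1671; 0.1671 < 1, so it converges for any x₀.

yes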